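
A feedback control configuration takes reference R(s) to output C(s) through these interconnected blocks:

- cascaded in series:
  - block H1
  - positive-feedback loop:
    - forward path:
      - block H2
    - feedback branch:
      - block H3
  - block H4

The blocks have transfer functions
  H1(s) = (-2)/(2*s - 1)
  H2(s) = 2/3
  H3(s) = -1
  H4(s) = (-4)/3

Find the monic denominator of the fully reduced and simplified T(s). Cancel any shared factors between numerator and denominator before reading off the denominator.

Step 1: apply the feedback formula to H2, H3 = 2/5
Step 2: multiply H1, [H2/(1-H2*H3)], H4 (series) = 16/(30*s - 15)
The result of step 2 is T(s) in lowest terms. Its denominator has leading coefficient 30; dividing the denominator through by 30 makes it monic.

Hence the answer: s - 1/2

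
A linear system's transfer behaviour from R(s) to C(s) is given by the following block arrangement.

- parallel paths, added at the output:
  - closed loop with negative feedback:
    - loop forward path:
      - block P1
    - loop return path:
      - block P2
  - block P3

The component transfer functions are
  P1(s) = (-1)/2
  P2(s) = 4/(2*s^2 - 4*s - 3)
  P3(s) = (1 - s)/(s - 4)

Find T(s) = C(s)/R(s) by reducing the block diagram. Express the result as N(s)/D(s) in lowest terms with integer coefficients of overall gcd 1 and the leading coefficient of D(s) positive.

The answer is (-6*s^3 + 24*s^2 - 11*s - 22)/(4*s^3 - 24*s^2 + 22*s + 40).

Reasoning:
1. collapse the loop (P1 forward, P2 return): (-2*s^2 + 4*s + 3)/(4*s^2 - 8*s - 10)
2. sum the parallel branches [P1/(1+P1*P2)], P3 - this is the overall T(s), already in the required normalized form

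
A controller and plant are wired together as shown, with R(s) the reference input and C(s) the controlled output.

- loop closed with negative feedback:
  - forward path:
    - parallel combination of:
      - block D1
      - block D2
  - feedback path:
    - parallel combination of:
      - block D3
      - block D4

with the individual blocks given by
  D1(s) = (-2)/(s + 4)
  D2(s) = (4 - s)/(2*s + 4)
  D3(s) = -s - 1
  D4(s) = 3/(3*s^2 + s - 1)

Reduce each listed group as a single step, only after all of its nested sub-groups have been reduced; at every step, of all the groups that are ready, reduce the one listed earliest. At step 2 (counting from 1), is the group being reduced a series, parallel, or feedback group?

Step 1. combine D1, D2 in parallel
Step 2. sum the parallel branches D3, D4
Step 3. collapse the loop ((D1+D2) forward, (D3+D4) return)
The group at step 2 is a parallel group.

Therefore the answer is parallel.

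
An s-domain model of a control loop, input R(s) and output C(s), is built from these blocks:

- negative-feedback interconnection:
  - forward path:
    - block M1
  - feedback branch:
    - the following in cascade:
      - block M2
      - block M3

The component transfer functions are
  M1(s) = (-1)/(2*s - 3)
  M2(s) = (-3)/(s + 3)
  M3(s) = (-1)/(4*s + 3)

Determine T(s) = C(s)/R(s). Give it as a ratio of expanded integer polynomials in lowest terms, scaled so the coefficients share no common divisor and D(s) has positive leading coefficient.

Step 1. cascade M2, M3, giving 3/(4*s^2 + 15*s + 9)
Step 2. feedback reduction of M1, (M2*M3): this yields T(s), and no further normalization is needed

Final answer: (-4*s^2 - 15*s - 9)/(8*s^3 + 18*s^2 - 27*s - 30)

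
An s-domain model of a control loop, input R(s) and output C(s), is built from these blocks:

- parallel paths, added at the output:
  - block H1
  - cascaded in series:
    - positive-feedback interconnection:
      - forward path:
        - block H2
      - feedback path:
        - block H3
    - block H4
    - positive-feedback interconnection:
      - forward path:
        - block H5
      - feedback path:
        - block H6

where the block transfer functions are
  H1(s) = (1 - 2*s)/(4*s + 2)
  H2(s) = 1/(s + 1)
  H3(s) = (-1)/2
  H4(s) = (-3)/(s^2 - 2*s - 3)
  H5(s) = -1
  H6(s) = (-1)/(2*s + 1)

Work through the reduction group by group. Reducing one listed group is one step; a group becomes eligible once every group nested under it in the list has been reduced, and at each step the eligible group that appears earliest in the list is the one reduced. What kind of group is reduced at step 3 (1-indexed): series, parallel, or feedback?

The answer is series.

Reasoning:
Step 1 - close the feedback loop around H2, H3
Step 2 - reduce the feedback loop with forward H5 and return H6
Step 3 - cascade [H2/(1-H2*H3)], H4, [H5/(1-H5*H6)]
Step 4 - parallel reduction of H1, ([H2/(1-H2*H3)]*H4*[H5/(1-H5*H6)])
The group at step 3 is a series group.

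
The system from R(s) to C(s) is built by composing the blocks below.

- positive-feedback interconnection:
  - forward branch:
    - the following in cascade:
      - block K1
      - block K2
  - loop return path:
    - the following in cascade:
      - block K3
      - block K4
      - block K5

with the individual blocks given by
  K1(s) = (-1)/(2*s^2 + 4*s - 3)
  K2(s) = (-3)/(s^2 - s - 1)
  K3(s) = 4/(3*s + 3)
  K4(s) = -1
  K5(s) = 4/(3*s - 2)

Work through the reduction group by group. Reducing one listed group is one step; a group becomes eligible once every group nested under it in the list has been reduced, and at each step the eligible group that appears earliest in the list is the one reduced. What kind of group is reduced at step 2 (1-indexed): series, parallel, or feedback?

Step 1 - multiply K1, K2 (series)
Step 2 - series reduction of K3, K4, K5
Step 3 - apply the feedback formula to (K1*K2), (K3*K4*K5)
At step 2 the group reduced is series.

Hence the answer: series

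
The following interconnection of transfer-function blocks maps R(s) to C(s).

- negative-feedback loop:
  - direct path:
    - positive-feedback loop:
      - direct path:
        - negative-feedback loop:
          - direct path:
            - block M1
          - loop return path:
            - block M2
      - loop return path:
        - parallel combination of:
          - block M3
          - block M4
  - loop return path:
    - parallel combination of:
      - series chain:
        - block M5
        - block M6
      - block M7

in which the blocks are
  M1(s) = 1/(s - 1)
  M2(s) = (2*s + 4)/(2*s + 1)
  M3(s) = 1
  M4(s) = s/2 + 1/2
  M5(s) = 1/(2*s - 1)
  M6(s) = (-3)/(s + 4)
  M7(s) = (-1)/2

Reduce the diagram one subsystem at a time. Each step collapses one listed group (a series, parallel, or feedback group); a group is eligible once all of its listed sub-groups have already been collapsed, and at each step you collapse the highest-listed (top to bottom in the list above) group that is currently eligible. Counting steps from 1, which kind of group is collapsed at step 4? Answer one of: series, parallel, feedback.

(1) collapse the loop (M1 forward, M2 return)
(2) reduce the parallel group M3, M4
(3) close the feedback loop around [M1/(1+M1*M2)], (M3+M4)
(4) series reduction of M5, M6
(5) combine (M5*M6), M7 in parallel
(6) collapse the loop ([[M1/(1+M1*M2)]/(1-[M1/(1+M1*M2)]*(M3+M4))] forward, ((M5*M6)+M7) return)
So the answer for step 4 is series.

Answer: series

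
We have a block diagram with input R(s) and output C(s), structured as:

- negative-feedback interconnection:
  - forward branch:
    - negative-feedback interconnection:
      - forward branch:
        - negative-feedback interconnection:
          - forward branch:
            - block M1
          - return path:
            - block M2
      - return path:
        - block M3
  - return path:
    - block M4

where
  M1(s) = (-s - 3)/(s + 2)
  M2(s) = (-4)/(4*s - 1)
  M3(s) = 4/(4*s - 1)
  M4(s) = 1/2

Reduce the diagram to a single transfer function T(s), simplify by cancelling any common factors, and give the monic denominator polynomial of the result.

Reducing step by step:

(1) collapse the loop (M1 forward, M2 return), giving (-4*s^2 - 11*s + 3)/(4*s^2 + 11*s + 10)
(2) reduce the feedback loop with forward [M1/(1+M1*M2)] and return M3, giving (-s - 3)/(s + 2)
(3) feedback reduction of [[M1/(1+M1*M2)]/(1+[M1/(1+M1*M2)]*M3)], M4, giving (-2*s - 6)/(s + 1)
No further cancellation is possible in the step-3 result, so that is T(s). Its denominator is already monic.

Answer: s + 1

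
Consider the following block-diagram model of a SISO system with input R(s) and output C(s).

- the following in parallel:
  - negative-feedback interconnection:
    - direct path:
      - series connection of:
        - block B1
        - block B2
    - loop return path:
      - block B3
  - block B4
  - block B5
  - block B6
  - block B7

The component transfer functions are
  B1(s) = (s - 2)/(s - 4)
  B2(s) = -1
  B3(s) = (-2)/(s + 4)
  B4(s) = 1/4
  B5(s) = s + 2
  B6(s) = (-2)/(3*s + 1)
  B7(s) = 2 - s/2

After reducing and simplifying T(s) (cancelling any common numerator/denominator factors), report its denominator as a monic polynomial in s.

The answer is s^3 + 7*s^2/3 - 58*s/3 - 20/3.

Reasoning:
Step 1 - series reduction of B1, B2 = (2 - s)/(s - 4)
Step 2 - apply the feedback formula to (B1*B2), B3 = (-s^2 - 2*s + 8)/(s^2 + 2*s - 20)
Step 3 - combine [(B1*B2)/(1+(B1*B2)*B3)], B4, B5, B6, B7 in parallel = (6*s^4 + 53*s^3 - 33*s^2 - 954*s - 148)/(12*s^3 + 28*s^2 - 232*s - 80)
No further cancellation is possible in the step-3 result, so that is T(s). Its denominator becomes monic after dividing by the leading coefficient 12.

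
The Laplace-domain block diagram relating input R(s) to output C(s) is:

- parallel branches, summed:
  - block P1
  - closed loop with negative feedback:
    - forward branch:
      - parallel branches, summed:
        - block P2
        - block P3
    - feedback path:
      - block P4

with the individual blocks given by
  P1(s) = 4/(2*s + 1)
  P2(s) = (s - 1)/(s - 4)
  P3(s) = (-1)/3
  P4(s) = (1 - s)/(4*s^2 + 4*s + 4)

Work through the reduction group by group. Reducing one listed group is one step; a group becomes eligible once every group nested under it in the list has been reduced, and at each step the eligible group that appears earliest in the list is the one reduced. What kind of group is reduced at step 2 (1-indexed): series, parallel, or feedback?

Step 1. sum the parallel branches P2, P3
Step 2. collapse the loop ((P2+P3) forward, P4 return)
Step 3. combine P1, [(P2+P3)/(1+(P2+P3)*P4)] in parallel
Step 2 collapses a feedback group.

Final answer: feedback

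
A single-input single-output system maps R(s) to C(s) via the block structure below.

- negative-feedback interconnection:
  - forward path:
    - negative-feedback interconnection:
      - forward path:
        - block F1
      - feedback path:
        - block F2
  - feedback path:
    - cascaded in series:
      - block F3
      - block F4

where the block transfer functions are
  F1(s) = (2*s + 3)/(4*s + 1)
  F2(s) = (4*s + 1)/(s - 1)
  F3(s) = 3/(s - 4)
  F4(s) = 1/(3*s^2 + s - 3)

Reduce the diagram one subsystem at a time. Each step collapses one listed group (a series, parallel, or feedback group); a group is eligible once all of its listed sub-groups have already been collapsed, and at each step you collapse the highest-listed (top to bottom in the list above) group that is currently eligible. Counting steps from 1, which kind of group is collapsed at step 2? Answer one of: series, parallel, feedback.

[1] feedback reduction of F1, F2
[2] combine F3, F4 in series
[3] feedback reduction of [F1/(1+F1*F2)], (F3*F4)
The group at step 2 is a series group.

Therefore the answer is series.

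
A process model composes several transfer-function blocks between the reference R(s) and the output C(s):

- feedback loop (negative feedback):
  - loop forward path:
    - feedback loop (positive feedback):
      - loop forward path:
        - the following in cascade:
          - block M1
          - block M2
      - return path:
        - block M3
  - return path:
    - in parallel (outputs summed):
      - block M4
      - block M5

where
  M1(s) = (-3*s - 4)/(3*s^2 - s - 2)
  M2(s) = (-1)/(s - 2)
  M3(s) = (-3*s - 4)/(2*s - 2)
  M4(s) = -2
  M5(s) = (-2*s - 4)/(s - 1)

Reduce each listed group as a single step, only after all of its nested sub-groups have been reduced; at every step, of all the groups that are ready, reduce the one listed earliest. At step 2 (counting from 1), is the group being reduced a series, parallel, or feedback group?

The answer is feedback.

Reasoning:
1. series reduction of M1, M2
2. reduce the feedback loop with forward (M1*M2) and return M3
3. sum the parallel branches M4, M5
4. close the feedback loop around [(M1*M2)/(1-(M1*M2)*M3)], (M4+M5)
At step 2 the group reduced is feedback.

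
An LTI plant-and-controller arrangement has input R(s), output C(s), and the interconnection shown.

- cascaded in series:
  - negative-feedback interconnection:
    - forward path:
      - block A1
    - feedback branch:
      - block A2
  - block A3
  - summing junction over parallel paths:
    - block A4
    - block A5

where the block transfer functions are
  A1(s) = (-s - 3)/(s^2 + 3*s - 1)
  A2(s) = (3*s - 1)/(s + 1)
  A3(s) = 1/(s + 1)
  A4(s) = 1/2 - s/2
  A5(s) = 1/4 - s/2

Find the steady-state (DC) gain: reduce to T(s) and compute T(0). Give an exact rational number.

Answer: -9/8

Working:
[1] feedback reduction of A1, A2 -> (-s^2 - 4*s - 3)/(s^3 + s^2 - 6*s + 2)
[2] add A4, A5 (parallel) -> 3/4 - s
[3] cascade [A1/(1+A1*A2)], A3, (A4+A5) -> (4*s^2 + 9*s - 9)/(4*s^3 + 4*s^2 - 24*s + 8)
Step 3 gives the overall T(s). Then T(0) = -9/8.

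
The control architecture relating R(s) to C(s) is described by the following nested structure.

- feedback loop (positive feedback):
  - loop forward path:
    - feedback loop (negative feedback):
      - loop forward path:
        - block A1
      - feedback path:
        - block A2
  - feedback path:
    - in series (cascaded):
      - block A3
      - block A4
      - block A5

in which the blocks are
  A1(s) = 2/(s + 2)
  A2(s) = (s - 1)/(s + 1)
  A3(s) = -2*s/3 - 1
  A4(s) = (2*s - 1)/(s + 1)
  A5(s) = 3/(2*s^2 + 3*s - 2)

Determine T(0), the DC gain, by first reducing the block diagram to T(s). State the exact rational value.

Step 1. reduce the feedback loop with forward A1 and return A2: (2*s + 2)/(s^2 + 5*s)
Step 2. cascade A3, A4, A5: (-2*s - 3)/(s^2 + 3*s + 2)
Step 3. reduce the feedback loop with forward [A1/(1+A1*A2)] and return (A3*A4*A5): (2*s^2 + 6*s + 4)/(s^3 + 7*s^2 + 14*s + 6)
DC gain: substitute s = 0 into T(s) from step 3: T(0) = 4/6 = 2/3.

Answer: 2/3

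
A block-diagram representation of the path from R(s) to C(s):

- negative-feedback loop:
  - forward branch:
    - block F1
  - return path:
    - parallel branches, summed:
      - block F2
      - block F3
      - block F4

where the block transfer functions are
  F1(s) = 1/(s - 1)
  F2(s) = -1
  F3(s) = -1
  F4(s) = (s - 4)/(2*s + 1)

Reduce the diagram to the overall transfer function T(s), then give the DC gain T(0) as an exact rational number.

First reduce the diagram to T(s).

Step 1 - parallel reduction of F2, F3, F4, giving (-3*s - 6)/(2*s + 1)
Step 2 - close the feedback loop around F1, (F2+F3+F4), giving (2*s + 1)/(2*s^2 - 4*s - 7)
Step 2 gives the overall T(s). Then T(0) = 1/(-7) = -1/7.

Answer: -1/7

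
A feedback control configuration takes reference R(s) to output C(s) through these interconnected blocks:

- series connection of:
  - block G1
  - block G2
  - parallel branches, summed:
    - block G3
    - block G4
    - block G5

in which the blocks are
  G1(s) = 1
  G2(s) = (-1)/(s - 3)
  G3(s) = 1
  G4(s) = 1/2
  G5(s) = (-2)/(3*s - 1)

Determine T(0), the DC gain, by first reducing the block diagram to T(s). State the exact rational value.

Reducing step by step:

(1) add G3, G4, G5 (parallel); result (9*s - 7)/(6*s - 2)
(2) combine G1, G2, (G3+G4+G5) in series; result (7 - 9*s)/(6*s^2 - 20*s + 6)
That last expression is T(s); at s = 0 only the constant terms survive, so T(0) = 7/6.

Answer: 7/6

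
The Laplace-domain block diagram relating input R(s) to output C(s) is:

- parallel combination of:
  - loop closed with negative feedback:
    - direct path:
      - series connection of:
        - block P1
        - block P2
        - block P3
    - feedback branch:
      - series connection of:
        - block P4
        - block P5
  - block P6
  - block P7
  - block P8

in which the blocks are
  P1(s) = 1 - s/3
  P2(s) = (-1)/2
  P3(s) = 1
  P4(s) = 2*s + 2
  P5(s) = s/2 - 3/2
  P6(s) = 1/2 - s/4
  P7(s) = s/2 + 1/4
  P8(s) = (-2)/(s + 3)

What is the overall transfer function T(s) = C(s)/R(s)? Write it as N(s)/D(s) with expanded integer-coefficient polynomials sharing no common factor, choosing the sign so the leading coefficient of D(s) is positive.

The answer is (s^5 + s^4 - 26*s^3 + 32*s^2 + 93*s - 21)/(4*s^4 - 8*s^3 - 48*s^2 + 96*s + 180).

Reasoning:
[1] multiply P1, P2, P3 (series) = s/6 - 1/2
[2] series reduction of P4, P5 = s^2 - 2*s - 3
[3] close the feedback loop around (P1*P2*P3), (P4*P5) = (s - 3)/(s^3 - 5*s^2 + 3*s + 15)
[4] add [(P1*P2*P3)/(1+(P1*P2*P3)*(P4*P5))], P6, P7, P8 (parallel): this yields T(s), and no further normalization is needed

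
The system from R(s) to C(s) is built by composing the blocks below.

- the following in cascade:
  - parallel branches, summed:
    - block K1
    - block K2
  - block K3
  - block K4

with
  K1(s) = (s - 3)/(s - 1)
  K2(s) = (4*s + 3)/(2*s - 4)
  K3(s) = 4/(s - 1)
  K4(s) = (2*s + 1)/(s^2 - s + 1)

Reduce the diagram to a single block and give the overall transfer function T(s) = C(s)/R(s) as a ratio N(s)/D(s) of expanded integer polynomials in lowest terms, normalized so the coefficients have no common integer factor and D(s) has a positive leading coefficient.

Answer: (24*s^3 - 32*s^2 + 14*s + 18)/(s^5 - 5*s^4 + 10*s^3 - 11*s^2 + 7*s - 2)

Working:
[1] add K1, K2 (parallel) gives (6*s^2 - 11*s + 9)/(2*s^2 - 6*s + 4)
[2] cascade (K1+K2), K3, K4, which is the overall transfer function T(s) = C(s)/R(s) in lowest terms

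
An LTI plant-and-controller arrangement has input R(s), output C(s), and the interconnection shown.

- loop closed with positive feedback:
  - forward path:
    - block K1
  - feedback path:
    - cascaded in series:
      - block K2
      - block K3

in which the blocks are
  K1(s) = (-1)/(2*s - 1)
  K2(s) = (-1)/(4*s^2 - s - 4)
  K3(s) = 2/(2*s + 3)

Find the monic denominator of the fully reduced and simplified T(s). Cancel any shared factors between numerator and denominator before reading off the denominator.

Reducing step by step:

Step 1. series reduction of K2, K3; result (-2)/(8*s^3 + 10*s^2 - 11*s - 12)
Step 2. close the feedback loop around K1, (K2*K3); result (-8*s^3 - 10*s^2 + 11*s + 12)/(16*s^4 + 12*s^3 - 32*s^2 - 13*s + 10)
T(s) is the step-2 result (common factors already cancelled). Leading coefficient of the denominator: 16. Divide through by 16 for the monic polynomial.

Answer: s^4 + 3*s^3/4 - 2*s^2 - 13*s/16 + 5/8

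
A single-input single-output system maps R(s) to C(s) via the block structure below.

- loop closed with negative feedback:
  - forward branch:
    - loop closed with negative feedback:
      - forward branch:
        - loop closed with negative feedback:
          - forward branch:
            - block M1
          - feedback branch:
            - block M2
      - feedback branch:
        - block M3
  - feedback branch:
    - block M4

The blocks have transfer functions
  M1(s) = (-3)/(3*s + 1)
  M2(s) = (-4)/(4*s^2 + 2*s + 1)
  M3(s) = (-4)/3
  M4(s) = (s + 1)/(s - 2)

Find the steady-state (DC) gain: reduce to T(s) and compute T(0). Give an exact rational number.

Reducing step by step:

[1] feedback reduction of M1, M2: (-12*s^2 - 6*s - 3)/(12*s^3 + 10*s^2 + 5*s + 13)
[2] close the feedback loop around [M1/(1+M1*M2)], M3: (-12*s^2 - 6*s - 3)/(12*s^3 + 26*s^2 + 13*s + 17)
[3] collapse the loop ([[M1/(1+M1*M2)]/(1+[M1/(1+M1*M2)]*M3)] forward, M4 return): (-12*s^3 + 18*s^2 + 9*s + 6)/(12*s^4 - 10*s^3 - 57*s^2 - 18*s - 37)
DC gain: substitute s = 0 into T(s) from step 3: T(0) = 6/(-37) = -6/37.

Answer: -6/37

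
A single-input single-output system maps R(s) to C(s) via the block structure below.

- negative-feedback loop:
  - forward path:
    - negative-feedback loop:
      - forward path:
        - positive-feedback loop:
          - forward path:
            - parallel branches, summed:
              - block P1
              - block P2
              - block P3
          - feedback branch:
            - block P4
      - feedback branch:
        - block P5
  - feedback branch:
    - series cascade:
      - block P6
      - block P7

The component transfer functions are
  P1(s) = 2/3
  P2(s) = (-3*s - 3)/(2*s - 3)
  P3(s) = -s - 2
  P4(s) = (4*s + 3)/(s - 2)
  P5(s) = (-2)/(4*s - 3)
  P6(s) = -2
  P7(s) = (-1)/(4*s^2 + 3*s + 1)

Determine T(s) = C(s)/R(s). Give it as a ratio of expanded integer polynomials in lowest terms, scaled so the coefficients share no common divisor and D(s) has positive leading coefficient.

1. sum the parallel branches P1, P2, P3 gives (-6*s^2 - 8*s + 3)/(6*s - 9)
2. reduce the feedback loop with forward (P1+P2+P3) and return P4 gives (-6*s^3 + 4*s^2 + 19*s - 6)/(24*s^3 + 56*s^2 - 9*s + 9)
3. collapse the loop ([(P1+P2+P3)/(1-(P1+P2+P3)*P4)] forward, P5 return) gives (-24*s^4 + 34*s^3 + 64*s^2 - 81*s + 18)/(96*s^4 + 164*s^3 - 212*s^2 + 25*s - 15)
4. reduce the series chain P6, P7 gives 2/(4*s^2 + 3*s + 1)
5. feedback reduction of [[(P1+P2+P3)/(1-(P1+P2+P3)*P4)]/(1+[(P1+P2+P3)/(1-(P1+P2+P3)*P4)]*P5)], (P6*P7), which is the overall transfer function T(s) = C(s)/R(s) in lowest terms

Final answer: (-96*s^6 + 64*s^5 + 334*s^4 - 98*s^3 - 107*s^2 - 27*s + 18)/(384*s^6 + 944*s^5 - 308*s^4 - 304*s^3 - 69*s^2 - 182*s + 21)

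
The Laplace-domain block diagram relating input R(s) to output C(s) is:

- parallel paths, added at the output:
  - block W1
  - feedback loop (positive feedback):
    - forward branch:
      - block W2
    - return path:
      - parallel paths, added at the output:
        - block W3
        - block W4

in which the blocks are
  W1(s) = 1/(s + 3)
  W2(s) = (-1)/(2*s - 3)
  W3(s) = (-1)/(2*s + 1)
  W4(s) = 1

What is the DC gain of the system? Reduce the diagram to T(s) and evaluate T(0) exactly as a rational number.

Step 1: parallel reduction of W3, W4 = (2*s)/(2*s + 1)
Step 2: close the feedback loop around W2, (W3+W4) = (-2*s - 1)/(4*s^2 - 2*s - 3)
Step 3: parallel reduction of W1, [W2/(1-W2*(W3+W4))] = (2*s^2 - 9*s - 6)/(4*s^3 + 10*s^2 - 9*s - 9)
DC gain: substitute s = 0 into T(s) from step 3: T(0) = -6/(-9) = 2/3.

Final answer: 2/3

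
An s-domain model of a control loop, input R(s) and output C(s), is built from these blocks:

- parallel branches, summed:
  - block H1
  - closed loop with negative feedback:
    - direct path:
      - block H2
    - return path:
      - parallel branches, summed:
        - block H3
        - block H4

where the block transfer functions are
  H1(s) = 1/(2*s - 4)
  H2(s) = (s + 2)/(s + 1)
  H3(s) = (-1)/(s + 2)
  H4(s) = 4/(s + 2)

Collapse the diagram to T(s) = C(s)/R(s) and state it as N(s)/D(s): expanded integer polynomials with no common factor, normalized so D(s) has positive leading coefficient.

Reducing step by step:

1. add H3, H4 (parallel), giving 3/(s + 2)
2. feedback reduction of H2, (H3+H4), giving (s + 2)/(s + 4)
3. parallel reduction of H1, [H2/(1+H2*(H3+H4))], which is the overall transfer function T(s) = C(s)/R(s) in lowest terms

Answer: (2*s^2 + s - 4)/(2*s^2 + 4*s - 16)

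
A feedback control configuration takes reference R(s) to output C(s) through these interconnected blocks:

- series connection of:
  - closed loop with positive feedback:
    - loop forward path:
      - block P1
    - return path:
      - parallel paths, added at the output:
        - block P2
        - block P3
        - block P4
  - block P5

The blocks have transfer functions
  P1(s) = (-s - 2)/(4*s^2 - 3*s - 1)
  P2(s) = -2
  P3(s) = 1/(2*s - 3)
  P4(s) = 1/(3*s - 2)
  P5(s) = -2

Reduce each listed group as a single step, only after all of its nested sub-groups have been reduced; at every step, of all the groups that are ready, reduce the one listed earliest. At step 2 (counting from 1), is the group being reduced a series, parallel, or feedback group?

1. combine P2, P3, P4 in parallel
2. reduce the feedback loop with forward P1 and return (P2+P3+P4)
3. multiply [P1/(1-P1*(P2+P3+P4))], P5 (series)
So the answer for step 2 is feedback.

Hence the answer: feedback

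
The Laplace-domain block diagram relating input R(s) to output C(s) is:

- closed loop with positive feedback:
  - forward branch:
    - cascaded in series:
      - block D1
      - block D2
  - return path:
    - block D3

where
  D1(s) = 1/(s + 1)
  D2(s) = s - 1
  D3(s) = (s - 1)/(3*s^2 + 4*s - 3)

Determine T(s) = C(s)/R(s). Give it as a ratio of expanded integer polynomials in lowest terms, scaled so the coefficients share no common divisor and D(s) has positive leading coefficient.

[1] series reduction of D1, D2 = (s - 1)/(s + 1)
[2] close the feedback loop around (D1*D2), D3, giving the overall T(s)

Answer: (3*s^3 + s^2 - 7*s + 3)/(3*s^3 + 6*s^2 + 3*s - 4)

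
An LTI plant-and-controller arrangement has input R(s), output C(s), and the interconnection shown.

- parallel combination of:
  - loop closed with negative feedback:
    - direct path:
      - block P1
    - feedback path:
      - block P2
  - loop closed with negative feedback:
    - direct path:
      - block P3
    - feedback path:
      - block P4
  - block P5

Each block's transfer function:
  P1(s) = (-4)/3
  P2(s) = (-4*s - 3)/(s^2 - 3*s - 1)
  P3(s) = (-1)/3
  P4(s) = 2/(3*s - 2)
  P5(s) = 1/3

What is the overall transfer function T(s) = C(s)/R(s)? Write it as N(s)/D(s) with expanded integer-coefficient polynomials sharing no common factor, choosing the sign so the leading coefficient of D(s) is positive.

(1) collapse the loop (P1 forward, P2 return) = (-4*s^2 + 12*s + 4)/(3*s^2 + 7*s + 9)
(2) apply the feedback formula to P3, P4 = (2 - 3*s)/(9*s - 8)
(3) add [P1/(1+P1*P2)], [P3/(1+P3*P4)], P5 (parallel), which is the overall transfer function T(s) = C(s)/R(s) in lowest terms

Answer: (-108*s^3 + 414*s^2 - 194*s - 114)/(81*s^3 + 117*s^2 + 75*s - 216)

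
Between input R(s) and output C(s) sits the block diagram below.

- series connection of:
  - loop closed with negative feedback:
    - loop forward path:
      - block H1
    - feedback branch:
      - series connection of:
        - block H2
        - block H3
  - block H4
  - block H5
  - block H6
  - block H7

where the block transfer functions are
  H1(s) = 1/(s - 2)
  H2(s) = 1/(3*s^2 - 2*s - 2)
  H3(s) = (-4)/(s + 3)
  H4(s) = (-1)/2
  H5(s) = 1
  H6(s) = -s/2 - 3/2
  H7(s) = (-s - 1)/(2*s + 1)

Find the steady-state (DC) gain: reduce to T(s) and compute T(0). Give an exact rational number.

1. multiply H2, H3 (series) -> (-4)/(3*s^3 + 7*s^2 - 8*s - 6)
2. reduce the feedback loop with forward H1 and return (H2*H3) -> (3*s^3 + 7*s^2 - 8*s - 6)/(3*s^4 + s^3 - 22*s^2 + 10*s + 8)
3. reduce the series chain [H1/(1+H1*(H2*H3))], H4, H5, H6, H7 -> (-3*s^5 - 19*s^4 - 29*s^3 + 17*s^2 + 48*s + 18)/(24*s^5 + 20*s^4 - 172*s^3 - 8*s^2 + 104*s + 32)
DC gain: substitute s = 0 into T(s) from step 3: T(0) = 18/32 = 9/16.

Hence the answer: 9/16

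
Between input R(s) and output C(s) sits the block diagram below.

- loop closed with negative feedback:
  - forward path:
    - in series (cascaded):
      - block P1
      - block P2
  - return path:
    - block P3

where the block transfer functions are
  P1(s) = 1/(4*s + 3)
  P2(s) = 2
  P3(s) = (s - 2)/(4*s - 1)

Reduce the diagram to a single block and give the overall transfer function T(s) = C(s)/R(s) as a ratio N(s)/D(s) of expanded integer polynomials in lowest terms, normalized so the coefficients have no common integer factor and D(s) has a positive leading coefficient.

1. reduce the series chain P1, P2: 2/(4*s + 3)
2. reduce the feedback loop with forward (P1*P2) and return P3: this yields T(s), and no further normalization is needed

Therefore the answer is (8*s - 2)/(16*s^2 + 10*s - 7).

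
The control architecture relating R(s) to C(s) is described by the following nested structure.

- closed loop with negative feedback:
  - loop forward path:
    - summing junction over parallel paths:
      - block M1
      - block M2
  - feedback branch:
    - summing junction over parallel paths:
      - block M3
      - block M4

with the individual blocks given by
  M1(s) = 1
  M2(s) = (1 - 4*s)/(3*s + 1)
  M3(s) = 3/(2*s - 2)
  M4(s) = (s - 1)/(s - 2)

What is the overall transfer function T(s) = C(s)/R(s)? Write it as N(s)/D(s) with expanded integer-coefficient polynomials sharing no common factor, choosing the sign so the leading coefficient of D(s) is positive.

(1) sum the parallel branches M1, M2, giving (2 - s)/(3*s + 1)
(2) parallel reduction of M3, M4, giving (2*s^2 - s - 4)/(2*s^2 - 6*s + 4)
(3) collapse the loop ((M1+M2) forward, (M3+M4) return); the result is T(s) itself (integer coefficients, no common factor, positive leading denominator coefficient)

Final answer: (-2*s^2 + 6*s - 4)/(4*s^2 - 3*s + 2)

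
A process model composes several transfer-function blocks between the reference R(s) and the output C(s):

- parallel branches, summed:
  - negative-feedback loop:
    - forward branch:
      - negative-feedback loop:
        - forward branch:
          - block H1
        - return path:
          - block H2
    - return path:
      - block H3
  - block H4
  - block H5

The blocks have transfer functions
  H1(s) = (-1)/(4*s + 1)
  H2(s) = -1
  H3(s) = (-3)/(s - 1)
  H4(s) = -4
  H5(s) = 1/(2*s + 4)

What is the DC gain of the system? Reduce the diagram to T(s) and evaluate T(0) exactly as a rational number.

The answer is -11/4.

Reasoning:
[1] apply the feedback formula to H1, H2 -> (-1)/(4*s + 2)
[2] collapse the loop ([H1/(1+H1*H2)] forward, H3 return) -> (1 - s)/(4*s^2 - 2*s + 1)
[3] combine [[H1/(1+H1*H2)]/(1+[H1/(1+H1*H2)]*H3)], H4, H5 in parallel -> (-32*s^3 - 46*s^2 + 20*s - 11)/(8*s^3 + 12*s^2 - 6*s + 4)
Evaluating the step-3 result (the overall T(s)) at s = 0 gives T(0) = -11/4.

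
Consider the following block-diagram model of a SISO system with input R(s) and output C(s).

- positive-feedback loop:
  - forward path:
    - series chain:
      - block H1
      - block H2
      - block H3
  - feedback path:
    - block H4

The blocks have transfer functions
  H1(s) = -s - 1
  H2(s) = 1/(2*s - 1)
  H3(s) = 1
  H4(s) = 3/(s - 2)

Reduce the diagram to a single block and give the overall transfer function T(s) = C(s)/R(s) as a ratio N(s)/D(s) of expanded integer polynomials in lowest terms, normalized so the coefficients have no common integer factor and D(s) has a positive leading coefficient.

Reducing step by step:

Step 1: cascade H1, H2, H3 gives (-s - 1)/(2*s - 1)
Step 2: collapse the loop ((H1*H2*H3) forward, H4 return): this yields T(s), and no further normalization is needed

Answer: (-s^2 + s + 2)/(2*s^2 - 2*s + 5)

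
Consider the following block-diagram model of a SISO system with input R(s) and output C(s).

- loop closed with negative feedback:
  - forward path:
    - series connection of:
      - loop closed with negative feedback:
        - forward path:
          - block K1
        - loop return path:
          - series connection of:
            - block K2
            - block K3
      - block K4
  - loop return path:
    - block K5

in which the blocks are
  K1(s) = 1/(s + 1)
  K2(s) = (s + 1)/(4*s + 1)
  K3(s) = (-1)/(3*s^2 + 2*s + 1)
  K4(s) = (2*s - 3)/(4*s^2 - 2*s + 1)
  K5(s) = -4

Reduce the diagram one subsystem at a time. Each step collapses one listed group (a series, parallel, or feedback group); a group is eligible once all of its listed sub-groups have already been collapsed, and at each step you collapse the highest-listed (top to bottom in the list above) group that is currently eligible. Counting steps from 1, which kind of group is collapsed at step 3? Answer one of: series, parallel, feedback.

Step 1. multiply K2, K3 (series)
Step 2. close the feedback loop around K1, (K2*K3)
Step 3. multiply [K1/(1+K1*(K2*K3))], K4 (series)
Step 4. collapse the loop (([K1/(1+K1*(K2*K3))]*K4) forward, K5 return)
At step 3 the group reduced is series.

Final answer: series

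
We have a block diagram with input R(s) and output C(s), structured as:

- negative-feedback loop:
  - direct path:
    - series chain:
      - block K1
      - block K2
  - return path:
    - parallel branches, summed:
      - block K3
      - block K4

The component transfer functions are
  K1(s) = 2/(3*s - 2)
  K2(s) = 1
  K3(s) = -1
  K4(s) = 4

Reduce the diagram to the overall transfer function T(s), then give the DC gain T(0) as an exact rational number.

(1) series reduction of K1, K2 = 2/(3*s - 2)
(2) reduce the parallel group K3, K4 = 3
(3) collapse the loop ((K1*K2) forward, (K3+K4) return) = 2/(3*s + 4)
The step-3 result is T(s). Setting s = 0: T(0) = 2/4 = 1/2.

Answer: 1/2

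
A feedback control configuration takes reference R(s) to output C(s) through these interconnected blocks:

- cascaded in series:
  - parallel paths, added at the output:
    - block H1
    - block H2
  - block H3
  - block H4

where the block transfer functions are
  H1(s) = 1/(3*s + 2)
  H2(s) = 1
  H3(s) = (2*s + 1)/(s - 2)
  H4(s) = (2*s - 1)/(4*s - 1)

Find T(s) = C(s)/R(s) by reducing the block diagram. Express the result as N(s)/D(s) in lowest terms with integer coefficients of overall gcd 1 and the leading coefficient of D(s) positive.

[1] add H1, H2 (parallel) -> (3*s + 3)/(3*s + 2)
[2] reduce the series chain (H1+H2), H3, H4; the result is T(s) itself (integer coefficients, no common factor, positive leading denominator coefficient)

Final answer: (12*s^3 + 12*s^2 - 3*s - 3)/(12*s^3 - 19*s^2 - 12*s + 4)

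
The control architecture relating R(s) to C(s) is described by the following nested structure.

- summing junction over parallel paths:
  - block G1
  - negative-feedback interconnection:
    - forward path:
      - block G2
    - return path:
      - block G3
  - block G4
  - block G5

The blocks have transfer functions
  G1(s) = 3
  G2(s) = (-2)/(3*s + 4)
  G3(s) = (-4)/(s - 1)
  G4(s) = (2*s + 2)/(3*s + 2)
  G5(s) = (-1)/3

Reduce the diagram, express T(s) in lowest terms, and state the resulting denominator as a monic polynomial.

(1) feedback reduction of G2, G3: (2 - 2*s)/(3*s^2 + s + 4)
(2) parallel reduction of G1, [G2/(1+G2*G3)], G4, G5: (90*s^3 + 78*s^2 + 148*s + 100)/(27*s^3 + 27*s^2 + 42*s + 24)
No further cancellation is possible in the step-2 result, so that is T(s). Its denominator becomes monic after dividing by the leading coefficient 27.

Hence the answer: s^3 + s^2 + 14*s/9 + 8/9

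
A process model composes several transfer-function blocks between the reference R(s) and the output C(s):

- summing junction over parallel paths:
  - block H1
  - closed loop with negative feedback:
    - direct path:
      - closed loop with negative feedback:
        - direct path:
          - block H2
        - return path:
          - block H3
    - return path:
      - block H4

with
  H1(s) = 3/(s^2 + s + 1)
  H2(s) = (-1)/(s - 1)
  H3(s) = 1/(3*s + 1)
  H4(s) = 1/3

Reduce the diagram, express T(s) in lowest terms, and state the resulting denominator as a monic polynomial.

1. close the feedback loop around H2, H3 -> (-3*s - 1)/(3*s^2 - 2*s - 2)
2. apply the feedback formula to [H2/(1+H2*H3)], H4 -> (-9*s - 3)/(9*s^2 - 9*s - 7)
3. parallel reduction of H1, [[H2/(1+H2*H3)]/(1+[H2/(1+H2*H3)]*H4)] -> (-9*s^3 + 15*s^2 - 39*s - 24)/(9*s^4 - 7*s^2 - 16*s - 7)
The result of step 3 is T(s) in lowest terms. Its denominator has leading coefficient 9; dividing the denominator through by 9 makes it monic.

Final answer: s^4 - 7*s^2/9 - 16*s/9 - 7/9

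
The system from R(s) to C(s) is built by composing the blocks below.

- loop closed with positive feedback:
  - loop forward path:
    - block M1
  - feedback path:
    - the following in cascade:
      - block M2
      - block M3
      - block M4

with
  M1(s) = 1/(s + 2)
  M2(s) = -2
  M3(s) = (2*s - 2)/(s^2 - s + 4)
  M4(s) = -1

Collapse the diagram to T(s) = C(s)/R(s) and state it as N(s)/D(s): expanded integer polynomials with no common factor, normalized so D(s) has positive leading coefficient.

1. reduce the series chain M2, M3, M4 gives (4*s - 4)/(s^2 - s + 4)
2. apply the feedback formula to M1, (M2*M3*M4); the result is T(s) itself (integer coefficients, no common factor, positive leading denominator coefficient)

Answer: (s^2 - s + 4)/(s^3 + s^2 - 2*s + 12)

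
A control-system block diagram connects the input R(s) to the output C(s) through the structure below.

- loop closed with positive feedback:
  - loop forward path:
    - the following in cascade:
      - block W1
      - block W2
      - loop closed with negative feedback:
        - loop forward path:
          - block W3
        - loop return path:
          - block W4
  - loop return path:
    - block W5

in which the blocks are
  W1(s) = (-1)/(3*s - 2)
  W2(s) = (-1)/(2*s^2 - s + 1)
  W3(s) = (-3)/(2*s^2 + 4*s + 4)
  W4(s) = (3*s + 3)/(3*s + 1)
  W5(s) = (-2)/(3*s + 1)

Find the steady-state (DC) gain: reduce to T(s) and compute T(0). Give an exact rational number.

(1) close the feedback loop around W3, W4 -> (-9*s - 3)/(6*s^3 + 14*s^2 + 7*s - 5)
(2) cascade W1, W2, [W3/(1+W3*W4)] -> (-9*s - 3)/(36*s^6 + 42*s^5 - 26*s^4 - 21*s^3 + 42*s^2 - 39*s + 10)
(3) reduce the feedback loop with forward (W1*W2*[W3/(1+W3*W4)]) and return W5 -> (-9*s - 3)/(36*s^6 + 42*s^5 - 26*s^4 - 21*s^3 + 42*s^2 - 39*s + 4)
That last expression is T(s); at s = 0 only the constant terms survive, so T(0) = -3/4.

Final answer: -3/4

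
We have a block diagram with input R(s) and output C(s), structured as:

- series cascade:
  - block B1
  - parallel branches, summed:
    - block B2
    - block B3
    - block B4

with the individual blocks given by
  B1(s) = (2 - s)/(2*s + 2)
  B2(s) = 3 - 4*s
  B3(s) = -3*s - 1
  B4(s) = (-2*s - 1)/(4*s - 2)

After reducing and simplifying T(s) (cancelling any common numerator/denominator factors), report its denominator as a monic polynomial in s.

1. reduce the parallel group B2, B3, B4, giving (-28*s^2 + 20*s - 5)/(4*s - 2)
2. multiply B1, (B2+B3+B4) (series), giving (28*s^3 - 76*s^2 + 45*s - 10)/(8*s^2 + 4*s - 4)
Step 2 gives the fully reduced T(s), with no common factor left to cancel. The denominator's leading coefficient is 8, so divide each of its coefficients by 8 to get the monic form.

Answer: s^2 + s/2 - 1/2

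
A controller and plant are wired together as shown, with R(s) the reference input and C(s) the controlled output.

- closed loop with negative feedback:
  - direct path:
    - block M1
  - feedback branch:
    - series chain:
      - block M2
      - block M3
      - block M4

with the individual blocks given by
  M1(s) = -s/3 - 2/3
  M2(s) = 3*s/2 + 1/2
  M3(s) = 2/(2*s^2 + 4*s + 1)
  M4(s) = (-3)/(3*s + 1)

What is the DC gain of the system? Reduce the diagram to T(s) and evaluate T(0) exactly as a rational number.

Reducing step by step:

Step 1 - combine M2, M3, M4 in series -> (-3)/(2*s^2 + 4*s + 1)
Step 2 - apply the feedback formula to M1, (M2*M3*M4) -> (-2*s^3 - 8*s^2 - 9*s - 2)/(6*s^2 + 15*s + 9)
Step 2 gives the overall T(s). Then T(0) = -2/9.

Answer: -2/9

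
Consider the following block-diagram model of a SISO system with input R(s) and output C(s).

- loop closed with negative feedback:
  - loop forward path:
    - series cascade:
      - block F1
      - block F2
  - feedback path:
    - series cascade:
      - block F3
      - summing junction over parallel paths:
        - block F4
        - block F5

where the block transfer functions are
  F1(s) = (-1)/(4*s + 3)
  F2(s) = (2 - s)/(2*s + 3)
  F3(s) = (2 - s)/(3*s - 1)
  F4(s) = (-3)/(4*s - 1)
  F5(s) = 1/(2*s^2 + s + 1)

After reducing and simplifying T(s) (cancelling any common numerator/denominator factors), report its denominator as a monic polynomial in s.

Answer: s^6 + 13*s^5/6 + 121*s^4/96 + 35*s^3/192 - 5*s^2/192 - 7*s/24 + 25/192

Working:
1. multiply F1, F2 (series) gives (s - 2)/(8*s^2 + 18*s + 9)
2. reduce the parallel group F4, F5 gives (-6*s^2 + s - 4)/(8*s^3 + 2*s^2 + 3*s - 1)
3. multiply F3, (F4+F5) (series) gives (6*s^3 - 13*s^2 + 6*s - 8)/(24*s^4 - 2*s^3 + 7*s^2 - 6*s + 1)
4. feedback reduction of (F1*F2), (F3*(F4+F5)) gives (24*s^5 - 50*s^4 + 11*s^3 - 20*s^2 + 13*s - 2)/(192*s^6 + 416*s^5 + 242*s^4 + 35*s^3 - 5*s^2 - 56*s + 25)
T(s) is the step-4 result (common factors already cancelled). Leading coefficient of the denominator: 192. Divide through by 192 for the monic polynomial.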